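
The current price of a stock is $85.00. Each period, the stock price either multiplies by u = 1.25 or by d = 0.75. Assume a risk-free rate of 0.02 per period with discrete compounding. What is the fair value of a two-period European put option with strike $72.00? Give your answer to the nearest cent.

$4.92

Risk-neutral probability p = (1 + 0.02 − 0.75)/(1.25 − 0.75) = 0.2700/0.5000 = 0.5400
Terminal stock prices: S_uu = 132.8, S_ud = 79.69, S_dd = 47.81
Terminal payoffs (K − S): max(-60.81, 0) = 0, max(-7.688, 0) = 0, max(24.19, 0) = 24.19
Node u (S = 106.2): V_u = 1/1.02·[0.5400·0.0000 + 0.4600·0.0000] = 0.0000
Node d (S = 63.75): V_d = 1/1.02·[0.5400·0.0000 + 0.4600·24.1875] = 10.9081
Node 0 (S = 85): V_0 = 1/1.02·[0.5400·0.0000 + 0.4600·10.9081] = 4.9193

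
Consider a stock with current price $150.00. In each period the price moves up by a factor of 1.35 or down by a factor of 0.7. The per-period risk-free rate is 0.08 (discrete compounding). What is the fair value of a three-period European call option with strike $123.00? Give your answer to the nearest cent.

$62.14

Risk-neutral probability p = (1 + 0.08 − 0.7)/(1.35 − 0.7) = 0.3800/0.6500 = 0.5846
Terminal stock prices: S_uuu = 369.1, S_uud = 191.4, S_udd = 99.22, S_ddd = 51.45
Terminal payoffs (S − K): max(246.1, 0) = 246.1, max(68.36, 0) = 68.36, max(-23.78, 0) = 0, max(-71.55, 0) = 0
Node uu (S = 273.4): V_uu = 1/1.08·[0.5846·246.0563 + 0.4154·68.3625] = 159.4861
Node ud (S = 141.8): V_ud = 1/1.08·[0.5846·68.3625 + 0.4154·0.0000] = 37.0053
Node dd (S = 73.5): V_dd = 1/1.08·[0.5846·0.0000 + 0.4154·0.0000] = 0.0000
Node u (S = 202.5): V_u = 1/1.08·[0.5846·159.4861 + 0.4154·37.0053] = 100.5643
Node d (S = 105): V_d = 1/1.08·[0.5846·37.0053 + 0.4154·0.0000] = 20.0314
Node 0 (S = 150): V_0 = 1/1.08·[0.5846·100.5643 + 0.4154·20.0314] = 62.1409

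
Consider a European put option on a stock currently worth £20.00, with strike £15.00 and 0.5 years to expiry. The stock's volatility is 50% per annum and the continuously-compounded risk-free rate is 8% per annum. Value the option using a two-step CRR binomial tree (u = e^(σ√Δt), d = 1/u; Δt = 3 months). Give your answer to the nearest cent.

£0.75

CRR parameters: u = e^(σ√Δt) = e^(0.5·√0.25) = 1.2840, d = 1/u = 0.7788
Per-period rate: rΔt = 0.08·0.25 = 0.02, so R = e^0.02 = 1.0202
Risk-neutral probability p = (e^0.02 − 0.7788)/(1.2840 − 0.7788) = 0.2414/0.5052 = 0.4778
Terminal stock prices: S_uu = 32.97, S_ud = 20, S_dd = 12.13
Terminal payoffs (K − S): max(-17.97, 0) = 0, max(-5, 0) = 0, max(2.869, 0) = 2.869
Node u (S = 25.68): V_u = e^(−0.02)·[0.4778·0.0000 + 0.5222·0.0000] = 0.0000
Node d (S = 15.58): V_d = e^(−0.02)·[0.4778·0.0000 + 0.5222·2.8694] = 1.4687
Node 0 (S = 20): V_0 = e^(−0.02)·[0.4778·0.0000 + 0.5222·1.4687] = 0.7518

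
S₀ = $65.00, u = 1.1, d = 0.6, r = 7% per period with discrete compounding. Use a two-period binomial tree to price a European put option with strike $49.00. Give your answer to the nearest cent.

$0.68

Risk-neutral probability p = (1 + 0.07 − 0.6)/(1.1 − 0.6) = 0.4700/0.5000 = 0.9400
Terminal stock prices: S_uu = 78.65, S_ud = 42.9, S_dd = 23.4
Terminal payoffs (K − S): max(-29.65, 0) = 0, max(6.1, 0) = 6.1, max(25.6, 0) = 25.6
Node u (S = 71.5): V_u = 1/1.07·[0.9400·0.0000 + 0.0600·6.1000] = 0.3421
Node d (S = 39): V_d = 1/1.07·[0.9400·6.1000 + 0.0600·25.6000] = 6.7944
Node 0 (S = 65): V_0 = 1/1.07·[0.9400·0.3421 + 0.0600·6.7944] = 0.6815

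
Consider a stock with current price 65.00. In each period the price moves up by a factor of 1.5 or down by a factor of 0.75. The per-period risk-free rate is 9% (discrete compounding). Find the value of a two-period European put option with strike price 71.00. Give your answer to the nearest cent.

Risk-neutral probability p = (1 + 0.09 − 0.75)/(1.5 − 0.75) = 0.3400/0.7500 = 0.4533
Terminal stock prices: S_uu = 146.2, S_ud = 73.12, S_dd = 36.56
Terminal payoffs (K − S): max(-75.25, 0) = 0, max(-2.125, 0) = 0, max(34.44, 0) = 34.44
Node u (S = 97.5): V_u = 1/1.09·[0.4533·0.0000 + 0.5467·0.0000] = 0.0000
Node d (S = 48.75): V_d = 1/1.09·[0.4533·0.0000 + 0.5467·34.4375] = 17.2714
Node 0 (S = 65): V_0 = 1/1.09·[0.4533·0.0000 + 0.5467·17.2714] = 8.6621

8.66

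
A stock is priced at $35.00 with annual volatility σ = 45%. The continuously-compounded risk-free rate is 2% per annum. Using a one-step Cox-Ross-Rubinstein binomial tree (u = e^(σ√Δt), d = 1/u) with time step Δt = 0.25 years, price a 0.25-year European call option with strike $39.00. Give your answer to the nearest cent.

$2.19

CRR parameters: u = e^(σ√Δt) = e^(0.45·√0.25) = 1.2523, d = 1/u = 0.7985
Per-period rate: rΔt = 0.02·0.25 = 0.005, so R = e^0.005 = 1.0050
Risk-neutral probability p = (e^0.005 − 0.7985)/(1.2523 − 0.7985) = 0.2065/0.4538 = 0.4550
Terminal stock prices: S_u = 43.83, S_d = 27.95
Terminal payoffs (S − K): max(4.831, 0) = 4.831, max(-11.05, 0) = 0
Node 0 (S = 35): V_0 = e^(−0.005)·[0.4550·4.8313 + 0.5450·0.0000] = 2.1874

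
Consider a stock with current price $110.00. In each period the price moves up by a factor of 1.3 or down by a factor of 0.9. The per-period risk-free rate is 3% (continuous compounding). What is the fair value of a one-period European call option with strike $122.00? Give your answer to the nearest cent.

$6.65

Risk-neutral probability p = (e^0.03 − 0.9)/(1.3 − 0.9) = 0.1305/0.4000 = 0.3261
Terminal stock prices: S_u = 143, S_d = 99
Terminal payoffs (S − K): max(21, 0) = 21, max(-23, 0) = 0
Node 0 (S = 110): V_0 = e^(−0.03)·[0.3261·21.0000 + 0.6739·0.0000] = 6.6464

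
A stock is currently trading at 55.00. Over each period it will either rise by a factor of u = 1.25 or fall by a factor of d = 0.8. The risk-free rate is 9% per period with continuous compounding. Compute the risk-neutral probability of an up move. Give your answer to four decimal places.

Risk-neutral probability p = (e^0.09 − 0.8)/(1.25 − 0.8) = 0.2942/0.4500 = 0.6537

p = 0.6537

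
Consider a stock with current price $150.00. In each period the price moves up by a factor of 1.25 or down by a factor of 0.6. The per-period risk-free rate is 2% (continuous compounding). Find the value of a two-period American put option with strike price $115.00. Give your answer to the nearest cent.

$9.21

Risk-neutral probability p = (e^0.02 − 0.6)/(1.25 − 0.6) = 0.4202/0.6500 = 0.6465
Terminal stock prices: S_uu = 234.4, S_ud = 112.5, S_dd = 54
Terminal payoffs (K − S): max(-119.4, 0) = 0, max(2.5, 0) = 2.5, max(61, 0) = 61
Node u (S = 187.5): continuation = e^(−0.02)·[0.6465·0.0000 + 0.3535·2.5000] = 0.8663; exercise value = 0.0000 ≤ continuation, so V_u = 0.8663
Node d (S = 90): continuation = e^(−0.02)·[0.6465·2.5000 + 0.3535·61.0000] = 22.7228; exercise value = 25.0000 > continuation, so V_d = 25.0000 (exercise)
Node 0 (S = 150): continuation = e^(−0.02)·[0.6465·0.8663 + 0.3535·25.0000] = 9.2124; exercise value = 0.0000 ≤ continuation, so V_0 = 9.2124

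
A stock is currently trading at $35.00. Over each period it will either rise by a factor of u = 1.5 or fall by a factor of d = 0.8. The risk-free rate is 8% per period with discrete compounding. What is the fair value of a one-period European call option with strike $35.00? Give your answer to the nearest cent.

$6.48

Risk-neutral probability p = (1 + 0.08 − 0.8)/(1.5 − 0.8) = 0.2800/0.7000 = 0.4000
Terminal stock prices: S_u = 52.5, S_d = 28
Terminal payoffs (S − K): max(17.5, 0) = 17.5, max(-7, 0) = 0
Node 0 (S = 35): V_0 = 1/1.08·[0.4000·17.5000 + 0.6000·0.0000] = 6.4815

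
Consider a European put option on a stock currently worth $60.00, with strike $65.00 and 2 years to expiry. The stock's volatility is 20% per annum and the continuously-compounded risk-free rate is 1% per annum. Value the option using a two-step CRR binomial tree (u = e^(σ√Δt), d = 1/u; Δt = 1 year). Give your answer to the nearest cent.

CRR parameters: u = e^(σ√Δt) = e^(0.2·√1) = 1.2214, d = 1/u = 0.8187
Per-period rate: rΔt = 0.01·1 = 0.01, so R = e^0.01 = 1.0101
Risk-neutral probability p = (e^0.01 − 0.8187)/(1.2214 − 0.8187) = 0.1913/0.4027 = 0.4751
Terminal stock prices: S_uu = 89.51, S_ud = 60, S_dd = 40.22
Terminal payoffs (K − S): max(-24.51, 0) = 0, max(5, 0) = 5, max(24.78, 0) = 24.78
Node u (S = 73.28): V_u = e^(−0.01)·[0.4751·0.0000 + 0.5249·5.0000] = 2.5983
Node d (S = 49.12): V_d = e^(−0.01)·[0.4751·5.0000 + 0.5249·24.7808] = 15.2294
Node 0 (S = 60): V_0 = e^(−0.01)·[0.4751·2.5983 + 0.5249·15.2294] = 9.1362

$9.14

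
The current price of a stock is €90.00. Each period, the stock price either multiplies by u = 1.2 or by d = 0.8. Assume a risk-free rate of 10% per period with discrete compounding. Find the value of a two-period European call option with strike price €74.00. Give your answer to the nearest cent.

Risk-neutral probability p = (1 + 0.1 − 0.8)/(1.2 − 0.8) = 0.3000/0.4000 = 0.7500
Terminal stock prices: S_uu = 129.6, S_ud = 86.4, S_dd = 57.6
Terminal payoffs (S − K): max(55.6, 0) = 55.6, max(12.4, 0) = 12.4, max(-16.4, 0) = 0
Node u (S = 108): V_u = 1/1.1·[0.7500·55.6000 + 0.2500·12.4000] = 40.7273
Node d (S = 72): V_d = 1/1.1·[0.7500·12.4000 + 0.2500·0.0000] = 8.4545
Node 0 (S = 90): V_0 = 1/1.1·[0.7500·40.7273 + 0.2500·8.4545] = 29.6901

€29.69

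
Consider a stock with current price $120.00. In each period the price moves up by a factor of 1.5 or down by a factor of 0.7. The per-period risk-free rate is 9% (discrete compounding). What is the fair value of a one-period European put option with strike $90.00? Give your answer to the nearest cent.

Risk-neutral probability p = (1 + 0.09 − 0.7)/(1.5 − 0.7) = 0.3900/0.8000 = 0.4875
Terminal stock prices: S_u = 180, S_d = 84
Terminal payoffs (K − S): max(-90, 0) = 0, max(6, 0) = 6
Node 0 (S = 120): V_0 = 1/1.09·[0.4875·0.0000 + 0.5125·6.0000] = 2.8211

$2.82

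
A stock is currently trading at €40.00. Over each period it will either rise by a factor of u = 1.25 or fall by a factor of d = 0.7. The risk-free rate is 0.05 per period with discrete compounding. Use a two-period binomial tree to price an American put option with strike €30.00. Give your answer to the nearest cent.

€1.25

Risk-neutral probability p = (1 + 0.05 − 0.7)/(1.25 − 0.7) = 0.3500/0.5500 = 0.6364
Terminal stock prices: S_uu = 62.5, S_ud = 35, S_dd = 19.6
Terminal payoffs (K − S): max(-32.5, 0) = 0, max(-5, 0) = 0, max(10.4, 0) = 10.4
Node u (S = 50): continuation = 1/1.05·[0.6364·0.0000 + 0.3636·0.0000] = 0.0000; exercise value = 0.0000 ≤ continuation, so V_u = 0.0000
Node d (S = 28): continuation = 1/1.05·[0.6364·0.0000 + 0.3636·10.4000] = 3.6017; exercise value = 2.0000 ≤ continuation, so V_d = 3.6017
Node 0 (S = 40): continuation = 1/1.05·[0.6364·0.0000 + 0.3636·3.6017] = 1.2474; exercise value = 0.0000 ≤ continuation, so V_0 = 1.2474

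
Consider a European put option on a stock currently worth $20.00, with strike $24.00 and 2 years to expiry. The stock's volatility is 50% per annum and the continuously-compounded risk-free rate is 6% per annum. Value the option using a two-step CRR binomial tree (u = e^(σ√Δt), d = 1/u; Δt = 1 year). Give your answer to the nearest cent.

CRR parameters: u = e^(σ√Δt) = e^(0.5·√1) = 1.6487, d = 1/u = 0.6065
Per-period rate: rΔt = 0.06·1 = 0.06, so R = e^0.06 = 1.0618
Risk-neutral probability p = (e^0.06 − 0.6065)/(1.6487 − 0.6065) = 0.4553/1.0422 = 0.4369
Terminal stock prices: S_uu = 54.37, S_ud = 20, S_dd = 7.358
Terminal payoffs (K − S): max(-30.37, 0) = 0, max(4, 0) = 4, max(16.64, 0) = 16.64
Node u (S = 32.97): V_u = e^(−0.06)·[0.4369·0.0000 + 0.5631·4.0000] = 2.1213
Node d (S = 12.13): V_d = e^(−0.06)·[0.4369·4.0000 + 0.5631·16.6424] = 10.4717
Node 0 (S = 20): V_0 = e^(−0.06)·[0.4369·2.1213 + 0.5631·10.4717] = 6.4263

$6.43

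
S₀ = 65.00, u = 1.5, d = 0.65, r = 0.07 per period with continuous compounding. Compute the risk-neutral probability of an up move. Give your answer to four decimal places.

p = 0.4971

Risk-neutral probability p = (e^0.07 − 0.65)/(1.5 − 0.65) = 0.4225/0.8500 = 0.4971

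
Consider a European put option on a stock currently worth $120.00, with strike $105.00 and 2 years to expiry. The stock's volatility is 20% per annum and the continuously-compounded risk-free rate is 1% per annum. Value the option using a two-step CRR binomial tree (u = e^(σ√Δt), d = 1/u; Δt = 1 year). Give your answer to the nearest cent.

$6.63

CRR parameters: u = e^(σ√Δt) = e^(0.2·√1) = 1.2214, d = 1/u = 0.8187
Per-period rate: rΔt = 0.01·1 = 0.01, so R = e^0.01 = 1.0101
Risk-neutral probability p = (e^0.01 − 0.8187)/(1.2214 − 0.8187) = 0.1913/0.4027 = 0.4751
Terminal stock prices: S_uu = 179, S_ud = 120, S_dd = 80.44
Terminal payoffs (K − S): max(-74.02, 0) = 0, max(-15, 0) = 0, max(24.56, 0) = 24.56
Node u (S = 146.6): V_u = e^(−0.01)·[0.4751·0.0000 + 0.5249·0.0000] = 0.0000
Node d (S = 98.25): V_d = e^(−0.01)·[0.4751·0.0000 + 0.5249·24.5616] = 12.7635
Node 0 (S = 120): V_0 = e^(−0.01)·[0.4751·0.0000 + 0.5249·12.7635] = 6.6326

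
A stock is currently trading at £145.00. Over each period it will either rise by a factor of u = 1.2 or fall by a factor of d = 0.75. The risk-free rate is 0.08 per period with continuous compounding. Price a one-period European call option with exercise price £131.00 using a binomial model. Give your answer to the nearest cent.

Risk-neutral probability p = (e^0.08 − 0.75)/(1.2 − 0.75) = 0.3333/0.4500 = 0.7406
Terminal stock prices: S_u = 174, S_d = 108.8
Terminal payoffs (S − K): max(43, 0) = 43, max(-22.25, 0) = 0
Node 0 (S = 145): V_0 = e^(−0.08)·[0.7406·43.0000 + 0.2594·0.0000] = 29.3989

£29.40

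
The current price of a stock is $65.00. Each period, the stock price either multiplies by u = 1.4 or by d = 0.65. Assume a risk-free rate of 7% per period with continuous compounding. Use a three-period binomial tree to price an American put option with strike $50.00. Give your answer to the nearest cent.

Risk-neutral probability p = (e^0.07 − 0.65)/(1.4 − 0.65) = 0.4225/0.7500 = 0.5633
Terminal stock prices: S_uuu = 178.4, S_uud = 82.81, S_udd = 38.45, S_ddd = 17.85
Terminal payoffs (K − S): max(-128.4, 0) = 0, max(-32.81, 0) = 0, max(11.55, 0) = 11.55, max(32.15, 0) = 32.15
Node uu (S = 127.4): continuation = e^(−0.07)·[0.5633·0.0000 + 0.4367·0.0000] = 0.0000; exercise value = 0.0000 ≤ continuation, so V_uu = 0.0000
Node ud (S = 59.15): continuation = e^(−0.07)·[0.5633·0.0000 + 0.4367·11.5525] = 4.7034; exercise value = 0.0000 ≤ continuation, so V_ud = 4.7034
Node dd (S = 27.46): continuation = e^(−0.07)·[0.5633·11.5525 + 0.4367·32.1494] = 19.1572; exercise value = 22.5375 > continuation, so V_dd = 22.5375 (exercise)
Node u (S = 91): continuation = e^(−0.07)·[0.5633·0.0000 + 0.4367·4.7034] = 1.9149; exercise value = 0.0000 ≤ continuation, so V_u = 1.9149
Node d (S = 42.25): continuation = e^(−0.07)·[0.5633·4.7034 + 0.4367·22.5375] = 11.6463; exercise value = 7.7500 ≤ continuation, so V_d = 11.6463
Node 0 (S = 65): continuation = e^(−0.07)·[0.5633·1.9149 + 0.4367·11.6463] = 5.7475; exercise value = 0.0000 ≤ continuation, so V_0 = 5.7475

$5.75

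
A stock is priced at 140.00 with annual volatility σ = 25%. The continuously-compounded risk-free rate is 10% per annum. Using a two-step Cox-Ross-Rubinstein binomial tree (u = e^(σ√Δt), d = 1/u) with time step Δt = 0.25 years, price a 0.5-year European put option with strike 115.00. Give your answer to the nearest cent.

CRR parameters: u = e^(σ√Δt) = e^(0.25·√0.25) = 1.1331, d = 1/u = 0.8825
Per-period rate: rΔt = 0.1·0.25 = 0.025, so R = e^0.025 = 1.0253
Risk-neutral probability p = (e^0.025 − 0.8825)/(1.1331 − 0.8825) = 0.1428/0.2507 = 0.5698
Terminal stock prices: S_uu = 179.8, S_ud = 140, S_dd = 109
Terminal payoffs (K − S): max(-64.76, 0) = 0, max(-25, 0) = 0, max(5.968, 0) = 5.968
Node u (S = 158.6): V_u = e^(−0.025)·[0.5698·0.0000 + 0.4302·0.0000] = 0.0000
Node d (S = 123.5): V_d = e^(−0.025)·[0.5698·0.0000 + 0.4302·5.9679] = 2.5041
Node 0 (S = 140): V_0 = e^(−0.025)·[0.5698·0.0000 + 0.4302·2.5041] = 1.0507

1.05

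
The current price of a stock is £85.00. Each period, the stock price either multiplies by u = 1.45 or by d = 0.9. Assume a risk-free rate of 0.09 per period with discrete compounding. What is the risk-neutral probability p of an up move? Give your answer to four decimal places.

Risk-neutral probability p = (1 + 0.09 − 0.9)/(1.45 − 0.9) = 0.1900/0.5500 = 0.3455

p = 0.3455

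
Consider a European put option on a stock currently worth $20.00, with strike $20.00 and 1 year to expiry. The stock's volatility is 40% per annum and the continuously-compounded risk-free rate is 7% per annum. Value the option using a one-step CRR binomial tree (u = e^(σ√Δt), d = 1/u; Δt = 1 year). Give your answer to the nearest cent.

CRR parameters: u = e^(σ√Δt) = e^(0.4·√1) = 1.4918, d = 1/u = 0.6703
Per-period rate: rΔt = 0.07·1 = 0.07, so R = e^0.07 = 1.0725
Risk-neutral probability p = (e^0.07 − 0.6703)/(1.4918 − 0.6703) = 0.4022/0.8215 = 0.4896
Terminal stock prices: S_u = 29.84, S_d = 13.41
Terminal payoffs (K − S): max(-9.836, 0) = 0, max(6.594, 0) = 6.594
Node 0 (S = 20): V_0 = e^(−0.07)·[0.4896·0.0000 + 0.5104·6.5936] = 3.1380

$3.14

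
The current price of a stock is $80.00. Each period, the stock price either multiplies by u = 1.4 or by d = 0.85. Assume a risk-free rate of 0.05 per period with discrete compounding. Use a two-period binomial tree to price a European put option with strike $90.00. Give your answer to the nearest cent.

Risk-neutral probability p = (1 + 0.05 − 0.85)/(1.4 − 0.85) = 0.2000/0.5500 = 0.3636
Terminal stock prices: S_uu = 156.8, S_ud = 95.2, S_dd = 57.8
Terminal payoffs (K − S): max(-66.8, 0) = 0, max(-5.2, 0) = 0, max(32.2, 0) = 32.2
Node u (S = 112): V_u = 1/1.05·[0.3636·0.0000 + 0.6364·0.0000] = 0.0000
Node d (S = 68): V_d = 1/1.05·[0.3636·0.0000 + 0.6364·32.2000] = 19.5152
Node 0 (S = 80): V_0 = 1/1.05·[0.3636·0.0000 + 0.6364·19.5152] = 11.8274

$11.83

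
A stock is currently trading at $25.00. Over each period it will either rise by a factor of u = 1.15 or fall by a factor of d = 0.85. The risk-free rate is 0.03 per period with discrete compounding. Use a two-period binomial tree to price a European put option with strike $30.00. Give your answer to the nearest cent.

Risk-neutral probability p = (1 + 0.03 − 0.85)/(1.15 − 0.85) = 0.1800/0.3000 = 0.6000
Terminal stock prices: S_uu = 33.06, S_ud = 24.44, S_dd = 18.06
Terminal payoffs (K − S): max(-3.062, 0) = 0, max(5.563, 0) = 5.563, max(11.94, 0) = 11.94
Node u (S = 28.75): V_u = 1/1.03·[0.6000·0.0000 + 0.4000·5.5625] = 2.1602
Node d (S = 21.25): V_d = 1/1.03·[0.6000·5.5625 + 0.4000·11.9375] = 7.8762
Node 0 (S = 25): V_0 = 1/1.03·[0.6000·2.1602 + 0.4000·7.8762] = 4.3171

$4.32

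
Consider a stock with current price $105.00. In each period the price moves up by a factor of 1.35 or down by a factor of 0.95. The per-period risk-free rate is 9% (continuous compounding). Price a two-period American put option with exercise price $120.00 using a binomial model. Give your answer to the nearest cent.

Risk-neutral probability p = (e^0.09 − 0.95)/(1.35 − 0.95) = 0.1442/0.4000 = 0.3604
Terminal stock prices: S_uu = 191.4, S_ud = 134.7, S_dd = 94.76
Terminal payoffs (K − S): max(-71.36, 0) = 0, max(-14.66, 0) = 0, max(25.24, 0) = 25.24
Node u (S = 141.8): continuation = e^(−0.09)·[0.3604·0.0000 + 0.6396·0.0000] = 0.0000; exercise value = 0.0000 ≤ continuation, so V_u = 0.0000
Node d (S = 99.75): continuation = e^(−0.09)·[0.3604·0.0000 + 0.6396·25.2375] = 14.7518; exercise value = 20.2500 > continuation, so V_d = 20.2500 (exercise)
Node 0 (S = 105): continuation = e^(−0.09)·[0.3604·0.0000 + 0.6396·20.2500] = 11.8365; exercise value = 15.0000 > continuation, so V_0 = 15.0000 (exercise)

$15.00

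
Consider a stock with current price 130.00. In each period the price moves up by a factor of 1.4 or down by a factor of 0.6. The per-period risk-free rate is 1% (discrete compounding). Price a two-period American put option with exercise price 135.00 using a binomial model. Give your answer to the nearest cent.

Risk-neutral probability p = (1 + 0.01 − 0.6)/(1.4 − 0.6) = 0.4100/0.8000 = 0.5125
Terminal stock prices: S_uu = 254.8, S_ud = 109.2, S_dd = 46.8
Terminal payoffs (K − S): max(-119.8, 0) = 0, max(25.8, 0) = 25.8, max(88.2, 0) = 88.2
Node u (S = 182): continuation = 1/1.01·[0.5125·0.0000 + 0.4875·25.8000] = 12.4530; exercise value = 0.0000 ≤ continuation, so V_u = 12.4530
Node d (S = 78): continuation = 1/1.01·[0.5125·25.8000 + 0.4875·88.2000] = 55.6634; exercise value = 57.0000 > continuation, so V_d = 57.0000 (exercise)
Node 0 (S = 130): continuation = 1/1.01·[0.5125·12.4530 + 0.4875·57.0000] = 33.8313; exercise value = 5.0000 ≤ continuation, so V_0 = 33.8313

33.83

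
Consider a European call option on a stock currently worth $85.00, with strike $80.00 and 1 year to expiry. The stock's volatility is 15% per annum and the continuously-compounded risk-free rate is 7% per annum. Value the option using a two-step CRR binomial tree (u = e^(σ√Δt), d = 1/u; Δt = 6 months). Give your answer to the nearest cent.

$11.76

CRR parameters: u = e^(σ√Δt) = e^(0.15·√0.5) = 1.1119, d = 1/u = 0.8994
Per-period rate: rΔt = 0.07·0.5 = 0.035, so R = e^0.035 = 1.0356
Risk-neutral probability p = (e^0.035 − 0.8994)/(1.1119 − 0.8994) = 0.1363/0.2125 = 0.6411
Terminal stock prices: S_uu = 105.1, S_ud = 85, S_dd = 68.75
Terminal payoffs (S − K): max(25.09, 0) = 25.09, max(5, 0) = 5, max(-11.25, 0) = 0
Node u (S = 94.51): V_u = e^(−0.035)·[0.6411·25.0864 + 0.3589·5.0000] = 17.2627
Node d (S = 76.45): V_d = e^(−0.035)·[0.6411·5.0000 + 0.3589·0.0000] = 3.0953
Node 0 (S = 85): V_0 = e^(−0.035)·[0.6411·17.2627 + 0.3589·3.0953] = 11.7592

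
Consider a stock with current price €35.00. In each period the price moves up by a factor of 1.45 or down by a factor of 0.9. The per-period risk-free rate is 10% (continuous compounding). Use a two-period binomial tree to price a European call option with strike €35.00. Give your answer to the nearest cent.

€8.48

Risk-neutral probability p = (e^0.1 − 0.9)/(1.45 − 0.9) = 0.2052/0.5500 = 0.3730
Terminal stock prices: S_uu = 73.59, S_ud = 45.68, S_dd = 28.35
Terminal payoffs (S − K): max(38.59, 0) = 38.59, max(10.68, 0) = 10.68, max(-6.65, 0) = 0
Node u (S = 50.75): V_u = e^(−0.1)·[0.3730·38.5875 + 0.6270·10.6750] = 19.0807
Node d (S = 31.5): V_d = e^(−0.1)·[0.3730·10.6750 + 0.6270·0.0000] = 3.6032
Node 0 (S = 35): V_0 = e^(−0.1)·[0.3730·19.0807 + 0.6270·3.6032] = 8.4846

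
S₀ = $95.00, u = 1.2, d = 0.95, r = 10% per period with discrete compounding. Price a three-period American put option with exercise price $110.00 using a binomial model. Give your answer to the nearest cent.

$15.00

Risk-neutral probability p = (1 + 0.1 − 0.95)/(1.2 − 0.95) = 0.1500/0.2500 = 0.6000
Terminal stock prices: S_uuu = 164.2, S_uud = 130, S_udd = 102.9, S_ddd = 81.45
Terminal payoffs (K − S): max(-54.16, 0) = 0, max(-19.96, 0) = 0, max(7.115, 0) = 7.115, max(28.55, 0) = 28.55
Node uu (S = 136.8): continuation = 1/1.1·[0.6000·0.0000 + 0.4000·0.0000] = 0.0000; exercise value = 0.0000 ≤ continuation, so V_uu = 0.0000
Node ud (S = 108.3): continuation = 1/1.1·[0.6000·0.0000 + 0.4000·7.1150] = 2.5873; exercise value = 1.7000 ≤ continuation, so V_ud = 2.5873
Node dd (S = 85.74): continuation = 1/1.1·[0.6000·7.1150 + 0.4000·28.5494] = 14.2625; exercise value = 24.2625 > continuation, so V_dd = 24.2625 (exercise)
Node u (S = 114): continuation = 1/1.1·[0.6000·0.0000 + 0.4000·2.5873] = 0.9408; exercise value = 0.0000 ≤ continuation, so V_u = 0.9408
Node d (S = 90.25): continuation = 1/1.1·[0.6000·2.5873 + 0.4000·24.2625] = 10.2340; exercise value = 19.7500 > continuation, so V_d = 19.7500 (exercise)
Node 0 (S = 95): continuation = 1/1.1·[0.6000·0.9408 + 0.4000·19.7500] = 7.6950; exercise value = 15.0000 > continuation, so V_0 = 15.0000 (exercise)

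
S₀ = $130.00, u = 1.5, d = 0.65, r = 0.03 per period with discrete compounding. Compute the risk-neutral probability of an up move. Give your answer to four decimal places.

Risk-neutral probability p = (1 + 0.03 − 0.65)/(1.5 − 0.65) = 0.3800/0.8500 = 0.4471

p = 0.4471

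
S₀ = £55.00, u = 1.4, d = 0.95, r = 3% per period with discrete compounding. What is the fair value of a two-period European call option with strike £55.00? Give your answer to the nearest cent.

£6.57

Risk-neutral probability p = (1 + 0.03 − 0.95)/(1.4 − 0.95) = 0.0800/0.4500 = 0.1778
Terminal stock prices: S_uu = 107.8, S_ud = 73.15, S_dd = 49.64
Terminal payoffs (S − K): max(52.8, 0) = 52.8, max(18.15, 0) = 18.15, max(-5.363, 0) = 0
Node u (S = 77): V_u = 1/1.03·[0.1778·52.8000 + 0.8222·18.1500] = 23.6019
Node d (S = 52.25): V_d = 1/1.03·[0.1778·18.1500 + 0.8222·0.0000] = 3.1327
Node 0 (S = 55): V_0 = 1/1.03·[0.1778·23.6019 + 0.8222·3.1327] = 6.5744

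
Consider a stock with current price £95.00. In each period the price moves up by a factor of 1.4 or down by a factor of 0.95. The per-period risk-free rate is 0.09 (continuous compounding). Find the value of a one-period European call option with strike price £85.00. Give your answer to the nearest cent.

£17.32

Risk-neutral probability p = (e^0.09 − 0.95)/(1.4 − 0.95) = 0.1442/0.4500 = 0.3204
Terminal stock prices: S_u = 133, S_d = 90.25
Terminal payoffs (S − K): max(48, 0) = 48, max(5.25, 0) = 5.25
Node 0 (S = 95): V_0 = e^(−0.09)·[0.3204·48.0000 + 0.6796·5.2500] = 17.3158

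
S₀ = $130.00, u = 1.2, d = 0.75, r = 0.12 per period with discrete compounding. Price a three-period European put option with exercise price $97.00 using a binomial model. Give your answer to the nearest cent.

$0.68

Risk-neutral probability p = (1 + 0.12 − 0.75)/(1.2 − 0.75) = 0.3700/0.4500 = 0.8222
Terminal stock prices: S_uuu = 224.6, S_uud = 140.4, S_udd = 87.75, S_ddd = 54.84
Terminal payoffs (K − S): max(-127.6, 0) = 0, max(-43.4, 0) = 0, max(9.25, 0) = 9.25, max(42.16, 0) = 42.16
Node uu (S = 187.2): V_uu = 1/1.12·[0.8222·0.0000 + 0.1778·0.0000] = 0.0000
Node ud (S = 117): V_ud = 1/1.12·[0.8222·0.0000 + 0.1778·9.2500] = 1.4683
Node dd (S = 73.12): V_dd = 1/1.12·[0.8222·9.2500 + 0.1778·42.1562] = 13.4821
Node u (S = 156): V_u = 1/1.12·[0.8222·0.0000 + 0.1778·1.4683] = 0.2331
Node d (S = 97.5): V_d = 1/1.12·[0.8222·1.4683 + 0.1778·13.4821] = 3.2179
Node 0 (S = 130): V_0 = 1/1.12·[0.8222·0.2331 + 0.1778·3.2179] = 0.6819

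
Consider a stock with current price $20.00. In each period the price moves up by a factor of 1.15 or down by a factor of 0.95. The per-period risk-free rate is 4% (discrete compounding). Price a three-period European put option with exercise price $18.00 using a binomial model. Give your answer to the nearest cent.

$0.13

Risk-neutral probability p = (1 + 0.04 − 0.95)/(1.15 − 0.95) = 0.0900/0.2000 = 0.4500
Terminal stock prices: S_uuu = 30.42, S_uud = 25.13, S_udd = 20.76, S_ddd = 17.15
Terminal payoffs (K − S): max(-12.42, 0) = 0, max(-7.127, 0) = 0, max(-2.758, 0) = 0, max(0.8525, 0) = 0.8525
Node uu (S = 26.45): V_uu = 1/1.04·[0.4500·0.0000 + 0.5500·0.0000] = 0.0000
Node ud (S = 21.85): V_ud = 1/1.04·[0.4500·0.0000 + 0.5500·0.0000] = 0.0000
Node dd (S = 18.05): V_dd = 1/1.04·[0.4500·0.0000 + 0.5500·0.8525] = 0.4508
Node u (S = 23): V_u = 1/1.04·[0.4500·0.0000 + 0.5500·0.0000] = 0.0000
Node d (S = 19): V_d = 1/1.04·[0.4500·0.0000 + 0.5500·0.4508] = 0.2384
Node 0 (S = 20): V_0 = 1/1.04·[0.4500·0.0000 + 0.5500·0.2384] = 0.1261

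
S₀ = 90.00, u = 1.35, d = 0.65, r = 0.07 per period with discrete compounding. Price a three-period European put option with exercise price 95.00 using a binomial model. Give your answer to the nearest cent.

Risk-neutral probability p = (1 + 0.07 − 0.65)/(1.35 − 0.65) = 0.4200/0.7000 = 0.6000
Terminal stock prices: S_uuu = 221.4, S_uud = 106.6, S_udd = 51.33, S_ddd = 24.72
Terminal payoffs (K − S): max(-126.4, 0) = 0, max(-11.62, 0) = 0, max(43.67, 0) = 43.67, max(70.28, 0) = 70.28
Node uu (S = 164): V_uu = 1/1.07·[0.6000·0.0000 + 0.4000·0.0000] = 0.0000
Node ud (S = 78.98): V_ud = 1/1.07·[0.6000·0.0000 + 0.4000·43.6662] = 16.3238
Node dd (S = 38.03): V_dd = 1/1.07·[0.6000·43.6662 + 0.4000·70.2837] = 50.7600
Node u (S = 121.5): V_u = 1/1.07·[0.6000·0.0000 + 0.4000·16.3238] = 6.1024
Node d (S = 58.5): V_d = 1/1.07·[0.6000·16.3238 + 0.4000·50.7600] = 28.1293
Node 0 (S = 90): V_0 = 1/1.07·[0.6000·6.1024 + 0.4000·28.1293] = 13.9375

13.94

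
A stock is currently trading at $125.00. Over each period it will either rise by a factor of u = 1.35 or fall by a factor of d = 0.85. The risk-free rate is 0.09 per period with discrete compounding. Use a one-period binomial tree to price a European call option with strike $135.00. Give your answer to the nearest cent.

$14.86

Risk-neutral probability p = (1 + 0.09 − 0.85)/(1.35 − 0.85) = 0.2400/0.5000 = 0.4800
Terminal stock prices: S_u = 168.8, S_d = 106.2
Terminal payoffs (S − K): max(33.75, 0) = 33.75, max(-28.75, 0) = 0
Node 0 (S = 125): V_0 = 1/1.09·[0.4800·33.7500 + 0.5200·0.0000] = 14.8624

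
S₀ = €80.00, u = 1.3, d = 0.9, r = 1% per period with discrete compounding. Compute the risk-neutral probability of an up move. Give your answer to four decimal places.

Risk-neutral probability p = (1 + 0.01 − 0.9)/(1.3 − 0.9) = 0.1100/0.4000 = 0.2750

p = 0.2750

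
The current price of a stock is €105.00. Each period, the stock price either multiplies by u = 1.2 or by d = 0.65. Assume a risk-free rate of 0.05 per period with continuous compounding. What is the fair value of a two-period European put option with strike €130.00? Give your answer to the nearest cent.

€22.84

Risk-neutral probability p = (e^0.05 − 0.65)/(1.2 − 0.65) = 0.4013/0.5500 = 0.7296
Terminal stock prices: S_uu = 151.2, S_ud = 81.9, S_dd = 44.36
Terminal payoffs (K − S): max(-21.2, 0) = 0, max(48.1, 0) = 48.1, max(85.64, 0) = 85.64
Node u (S = 126): V_u = e^(−0.05)·[0.7296·0.0000 + 0.2704·48.1000] = 12.3727
Node d (S = 68.25): V_d = e^(−0.05)·[0.7296·48.1000 + 0.2704·85.6375] = 55.4098
Node 0 (S = 105): V_0 = e^(−0.05)·[0.7296·12.3727 + 0.2704·55.4098] = 22.8396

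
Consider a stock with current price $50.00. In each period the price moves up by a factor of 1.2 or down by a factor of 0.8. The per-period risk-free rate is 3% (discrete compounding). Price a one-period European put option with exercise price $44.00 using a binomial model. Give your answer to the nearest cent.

$1.65

Risk-neutral probability p = (1 + 0.03 − 0.8)/(1.2 − 0.8) = 0.2300/0.4000 = 0.5750
Terminal stock prices: S_u = 60, S_d = 40
Terminal payoffs (K − S): max(-16, 0) = 0, max(4, 0) = 4
Node 0 (S = 50): V_0 = 1/1.03·[0.5750·0.0000 + 0.4250·4.0000] = 1.6505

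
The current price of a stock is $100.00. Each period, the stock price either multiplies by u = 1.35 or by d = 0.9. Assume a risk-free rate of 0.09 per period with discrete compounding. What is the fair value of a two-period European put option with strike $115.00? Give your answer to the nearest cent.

Risk-neutral probability p = (1 + 0.09 − 0.9)/(1.35 − 0.9) = 0.1900/0.4500 = 0.4222
Terminal stock prices: S_uu = 182.3, S_ud = 121.5, S_dd = 81
Terminal payoffs (K − S): max(-67.25, 0) = 0, max(-6.5, 0) = 0, max(34, 0) = 34
Node u (S = 135): V_u = 1/1.09·[0.4222·0.0000 + 0.5778·0.0000] = 0.0000
Node d (S = 90): V_d = 1/1.09·[0.4222·0.0000 + 0.5778·34.0000] = 18.0224
Node 0 (S = 100): V_0 = 1/1.09·[0.4222·0.0000 + 0.5778·18.0224] = 9.5532

$9.55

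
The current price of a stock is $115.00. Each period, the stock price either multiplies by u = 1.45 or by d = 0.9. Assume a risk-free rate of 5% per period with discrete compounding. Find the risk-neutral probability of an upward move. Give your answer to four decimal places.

Risk-neutral probability p = (1 + 0.05 − 0.9)/(1.45 − 0.9) = 0.1500/0.5500 = 0.2727

p = 0.2727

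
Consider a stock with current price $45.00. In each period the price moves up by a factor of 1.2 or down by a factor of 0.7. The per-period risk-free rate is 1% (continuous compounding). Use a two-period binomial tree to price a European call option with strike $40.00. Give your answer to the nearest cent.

$9.35

Risk-neutral probability p = (e^0.01 − 0.7)/(1.2 − 0.7) = 0.3101/0.5000 = 0.6201
Terminal stock prices: S_uu = 64.8, S_ud = 37.8, S_dd = 22.05
Terminal payoffs (S − K): max(24.8, 0) = 24.8, max(-2.2, 0) = 0, max(-17.95, 0) = 0
Node u (S = 54): V_u = e^(−0.01)·[0.6201·24.8000 + 0.3799·0.0000] = 15.2255
Node d (S = 31.5): V_d = e^(−0.01)·[0.6201·0.0000 + 0.3799·0.0000] = 0.0000
Node 0 (S = 45): V_0 = e^(−0.01)·[0.6201·15.2255 + 0.3799·0.0000] = 9.3474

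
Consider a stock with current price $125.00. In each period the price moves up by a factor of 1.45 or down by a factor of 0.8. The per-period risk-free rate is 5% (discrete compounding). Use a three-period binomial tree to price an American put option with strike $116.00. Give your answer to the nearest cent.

Risk-neutral probability p = (1 + 0.05 − 0.8)/(1.45 − 0.8) = 0.2500/0.6500 = 0.3846
Terminal stock prices: S_uuu = 381.1, S_uud = 210.2, S_udd = 116, S_ddd = 64
Terminal payoffs (K − S): max(-265.1, 0) = 0, max(-94.25, 0) = 0, max(0, 0) = 0, max(52, 0) = 52
Node uu (S = 262.8): continuation = 1/1.05·[0.3846·0.0000 + 0.6154·0.0000] = 0.0000; exercise value = 0.0000 ≤ continuation, so V_uu = 0.0000
Node ud (S = 145): continuation = 1/1.05·[0.3846·0.0000 + 0.6154·0.0000] = 0.0000; exercise value = 0.0000 ≤ continuation, so V_ud = 0.0000
Node dd (S = 80): continuation = 1/1.05·[0.3846·0.0000 + 0.6154·52.0000] = 30.4762; exercise value = 36.0000 > continuation, so V_dd = 36.0000 (exercise)
Node u (S = 181.2): continuation = 1/1.05·[0.3846·0.0000 + 0.6154·0.0000] = 0.0000; exercise value = 0.0000 ≤ continuation, so V_u = 0.0000
Node d (S = 100): continuation = 1/1.05·[0.3846·0.0000 + 0.6154·36.0000] = 21.0989; exercise value = 16.0000 ≤ continuation, so V_d = 21.0989
Node 0 (S = 125): continuation = 1/1.05·[0.3846·0.0000 + 0.6154·21.0989] = 12.3657; exercise value = 0.0000 ≤ continuation, so V_0 = 12.3657

$12.37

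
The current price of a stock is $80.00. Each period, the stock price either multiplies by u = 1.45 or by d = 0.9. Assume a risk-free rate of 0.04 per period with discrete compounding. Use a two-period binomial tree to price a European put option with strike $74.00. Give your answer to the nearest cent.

$4.73

Risk-neutral probability p = (1 + 0.04 − 0.9)/(1.45 − 0.9) = 0.1400/0.5500 = 0.2545
Terminal stock prices: S_uu = 168.2, S_ud = 104.4, S_dd = 64.8
Terminal payoffs (K − S): max(-94.2, 0) = 0, max(-30.4, 0) = 0, max(9.2, 0) = 9.2
Node u (S = 116): V_u = 1/1.04·[0.2545·0.0000 + 0.7455·0.0000] = 0.0000
Node d (S = 72): V_d = 1/1.04·[0.2545·0.0000 + 0.7455·9.2000] = 6.5944
Node 0 (S = 80): V_0 = 1/1.04·[0.2545·0.0000 + 0.7455·6.5944] = 4.7268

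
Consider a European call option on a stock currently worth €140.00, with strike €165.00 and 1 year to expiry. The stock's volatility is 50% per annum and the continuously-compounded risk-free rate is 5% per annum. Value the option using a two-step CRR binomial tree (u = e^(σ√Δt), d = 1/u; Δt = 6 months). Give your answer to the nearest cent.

CRR parameters: u = e^(σ√Δt) = e^(0.5·√0.5) = 1.4241, d = 1/u = 0.7022
Per-period rate: rΔt = 0.05·0.5 = 0.025, so R = e^0.025 = 1.0253
Risk-neutral probability p = (e^0.025 − 0.7022)/(1.4241 − 0.7022) = 0.3231/0.7219 = 0.4476
Terminal stock prices: S_uu = 283.9, S_ud = 140, S_dd = 69.03
Terminal payoffs (S − K): max(118.9, 0) = 118.9, max(-25, 0) = 0, max(-95.97, 0) = 0
Node u (S = 199.4): V_u = e^(−0.025)·[0.4476·118.9361 + 0.5524·0.0000] = 51.9199
Node d (S = 98.31): V_d = e^(−0.025)·[0.4476·0.0000 + 0.5524·0.0000] = 0.0000
Node 0 (S = 140): V_0 = e^(−0.025)·[0.4476·51.9199 + 0.5524·0.0000] = 22.6649

€22.66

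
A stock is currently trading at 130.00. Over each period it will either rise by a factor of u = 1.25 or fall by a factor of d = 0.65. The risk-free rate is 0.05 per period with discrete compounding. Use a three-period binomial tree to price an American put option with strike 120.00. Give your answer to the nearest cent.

14.56

Risk-neutral probability p = (1 + 0.05 − 0.65)/(1.25 − 0.65) = 0.4000/0.6000 = 0.6667
Terminal stock prices: S_uuu = 253.9, S_uud = 132, S_udd = 68.66, S_ddd = 35.7
Terminal payoffs (K − S): max(-133.9, 0) = 0, max(-12.03, 0) = 0, max(51.34, 0) = 51.34, max(84.3, 0) = 84.3
Node uu (S = 203.1): continuation = 1/1.05·[0.6667·0.0000 + 0.3333·0.0000] = 0.0000; exercise value = 0.0000 ≤ continuation, so V_uu = 0.0000
Node ud (S = 105.6): continuation = 1/1.05·[0.6667·0.0000 + 0.3333·51.3438] = 16.2996; exercise value = 14.3750 ≤ continuation, so V_ud = 16.2996
Node dd (S = 54.93): continuation = 1/1.05·[0.6667·51.3438 + 0.3333·84.2987] = 59.3607; exercise value = 65.0750 > continuation, so V_dd = 65.0750 (exercise)
Node u (S = 162.5): continuation = 1/1.05·[0.6667·0.0000 + 0.3333·16.2996] = 5.1745; exercise value = 0.0000 ≤ continuation, so V_u = 5.1745
Node d (S = 84.5): continuation = 1/1.05·[0.6667·16.2996 + 0.3333·65.0750] = 31.0077; exercise value = 35.5000 > continuation, so V_d = 35.5000 (exercise)
Node 0 (S = 130): continuation = 1/1.05·[0.6667·5.1745 + 0.3333·35.5000] = 14.5552; exercise value = 0.0000 ≤ continuation, so V_0 = 14.5552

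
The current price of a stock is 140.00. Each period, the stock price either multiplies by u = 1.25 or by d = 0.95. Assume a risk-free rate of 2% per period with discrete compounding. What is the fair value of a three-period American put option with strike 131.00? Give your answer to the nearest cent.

4.66

Risk-neutral probability p = (1 + 0.02 − 0.95)/(1.25 − 0.95) = 0.0700/0.3000 = 0.2333
Terminal stock prices: S_uuu = 273.4, S_uud = 207.8, S_udd = 157.9, S_ddd = 120
Terminal payoffs (K − S): max(-142.4, 0) = 0, max(-76.81, 0) = 0, max(-26.94, 0) = 0, max(10.97, 0) = 10.97
Node uu (S = 218.8): continuation = 1/1.02·[0.2333·0.0000 + 0.7667·0.0000] = 0.0000; exercise value = 0.0000 ≤ continuation, so V_uu = 0.0000
Node ud (S = 166.2): continuation = 1/1.02·[0.2333·0.0000 + 0.7667·0.0000] = 0.0000; exercise value = 0.0000 ≤ continuation, so V_ud = 0.0000
Node dd (S = 126.3): continuation = 1/1.02·[0.2333·0.0000 + 0.7667·10.9675] = 8.2435; exercise value = 4.6500 ≤ continuation, so V_dd = 8.2435
Node u (S = 175): continuation = 1/1.02·[0.2333·0.0000 + 0.7667·0.0000] = 0.0000; exercise value = 0.0000 ≤ continuation, so V_u = 0.0000
Node d (S = 133): continuation = 1/1.02·[0.2333·0.0000 + 0.7667·8.2435] = 6.1961; exercise value = 0.0000 ≤ continuation, so V_d = 6.1961
Node 0 (S = 140): continuation = 1/1.02·[0.2333·0.0000 + 0.7667·6.1961] = 4.6572; exercise value = 0.0000 ≤ continuation, so V_0 = 4.6572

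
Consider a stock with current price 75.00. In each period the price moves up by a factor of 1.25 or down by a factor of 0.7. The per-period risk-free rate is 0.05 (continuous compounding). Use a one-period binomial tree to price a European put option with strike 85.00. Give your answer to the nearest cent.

11.17

Risk-neutral probability p = (e^0.05 − 0.7)/(1.25 − 0.7) = 0.3513/0.5500 = 0.6387
Terminal stock prices: S_u = 93.75, S_d = 52.5
Terminal payoffs (K − S): max(-8.75, 0) = 0, max(32.5, 0) = 32.5
Node 0 (S = 75): V_0 = e^(−0.05)·[0.6387·0.0000 + 0.3613·32.5000] = 11.1704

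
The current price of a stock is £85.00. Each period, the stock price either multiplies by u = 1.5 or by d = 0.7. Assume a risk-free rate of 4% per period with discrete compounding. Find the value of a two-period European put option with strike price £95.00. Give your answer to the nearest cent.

Risk-neutral probability p = (1 + 0.04 − 0.7)/(1.5 − 0.7) = 0.3400/0.8000 = 0.4250
Terminal stock prices: S_uu = 191.2, S_ud = 89.25, S_dd = 41.65
Terminal payoffs (K − S): max(-96.25, 0) = 0, max(5.75, 0) = 5.75, max(53.35, 0) = 53.35
Node u (S = 127.5): V_u = 1/1.04·[0.4250·0.0000 + 0.5750·5.7500] = 3.1791
Node d (S = 59.5): V_d = 1/1.04·[0.4250·5.7500 + 0.5750·53.3500] = 31.8462
Node 0 (S = 85): V_0 = 1/1.04·[0.4250·3.1791 + 0.5750·31.8462] = 18.9064

£18.91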